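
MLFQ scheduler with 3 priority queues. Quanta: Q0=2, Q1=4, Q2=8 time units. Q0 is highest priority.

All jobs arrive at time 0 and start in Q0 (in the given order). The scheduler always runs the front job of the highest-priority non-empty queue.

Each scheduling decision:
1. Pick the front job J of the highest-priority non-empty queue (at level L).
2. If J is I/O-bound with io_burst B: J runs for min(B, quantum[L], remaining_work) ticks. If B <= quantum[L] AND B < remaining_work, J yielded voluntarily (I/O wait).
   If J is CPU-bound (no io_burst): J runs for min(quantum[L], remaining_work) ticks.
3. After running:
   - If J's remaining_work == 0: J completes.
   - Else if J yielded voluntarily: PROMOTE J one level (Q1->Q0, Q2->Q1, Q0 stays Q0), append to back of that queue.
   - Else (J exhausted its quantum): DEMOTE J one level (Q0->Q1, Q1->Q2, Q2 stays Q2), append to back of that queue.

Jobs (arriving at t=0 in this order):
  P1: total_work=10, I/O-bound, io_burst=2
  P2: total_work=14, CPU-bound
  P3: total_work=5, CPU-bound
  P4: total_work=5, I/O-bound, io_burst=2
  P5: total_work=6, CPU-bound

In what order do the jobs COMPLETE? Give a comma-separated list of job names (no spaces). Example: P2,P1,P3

t=0-2: P1@Q0 runs 2, rem=8, I/O yield, promote→Q0. Q0=[P2,P3,P4,P5,P1] Q1=[] Q2=[]
t=2-4: P2@Q0 runs 2, rem=12, quantum used, demote→Q1. Q0=[P3,P4,P5,P1] Q1=[P2] Q2=[]
t=4-6: P3@Q0 runs 2, rem=3, quantum used, demote→Q1. Q0=[P4,P5,P1] Q1=[P2,P3] Q2=[]
t=6-8: P4@Q0 runs 2, rem=3, I/O yield, promote→Q0. Q0=[P5,P1,P4] Q1=[P2,P3] Q2=[]
t=8-10: P5@Q0 runs 2, rem=4, quantum used, demote→Q1. Q0=[P1,P4] Q1=[P2,P3,P5] Q2=[]
t=10-12: P1@Q0 runs 2, rem=6, I/O yield, promote→Q0. Q0=[P4,P1] Q1=[P2,P3,P5] Q2=[]
t=12-14: P4@Q0 runs 2, rem=1, I/O yield, promote→Q0. Q0=[P1,P4] Q1=[P2,P3,P5] Q2=[]
t=14-16: P1@Q0 runs 2, rem=4, I/O yield, promote→Q0. Q0=[P4,P1] Q1=[P2,P3,P5] Q2=[]
t=16-17: P4@Q0 runs 1, rem=0, completes. Q0=[P1] Q1=[P2,P3,P5] Q2=[]
t=17-19: P1@Q0 runs 2, rem=2, I/O yield, promote→Q0. Q0=[P1] Q1=[P2,P3,P5] Q2=[]
t=19-21: P1@Q0 runs 2, rem=0, completes. Q0=[] Q1=[P2,P3,P5] Q2=[]
t=21-25: P2@Q1 runs 4, rem=8, quantum used, demote→Q2. Q0=[] Q1=[P3,P5] Q2=[P2]
t=25-28: P3@Q1 runs 3, rem=0, completes. Q0=[] Q1=[P5] Q2=[P2]
t=28-32: P5@Q1 runs 4, rem=0, completes. Q0=[] Q1=[] Q2=[P2]
t=32-40: P2@Q2 runs 8, rem=0, completes. Q0=[] Q1=[] Q2=[]

Answer: P4,P1,P3,P5,P2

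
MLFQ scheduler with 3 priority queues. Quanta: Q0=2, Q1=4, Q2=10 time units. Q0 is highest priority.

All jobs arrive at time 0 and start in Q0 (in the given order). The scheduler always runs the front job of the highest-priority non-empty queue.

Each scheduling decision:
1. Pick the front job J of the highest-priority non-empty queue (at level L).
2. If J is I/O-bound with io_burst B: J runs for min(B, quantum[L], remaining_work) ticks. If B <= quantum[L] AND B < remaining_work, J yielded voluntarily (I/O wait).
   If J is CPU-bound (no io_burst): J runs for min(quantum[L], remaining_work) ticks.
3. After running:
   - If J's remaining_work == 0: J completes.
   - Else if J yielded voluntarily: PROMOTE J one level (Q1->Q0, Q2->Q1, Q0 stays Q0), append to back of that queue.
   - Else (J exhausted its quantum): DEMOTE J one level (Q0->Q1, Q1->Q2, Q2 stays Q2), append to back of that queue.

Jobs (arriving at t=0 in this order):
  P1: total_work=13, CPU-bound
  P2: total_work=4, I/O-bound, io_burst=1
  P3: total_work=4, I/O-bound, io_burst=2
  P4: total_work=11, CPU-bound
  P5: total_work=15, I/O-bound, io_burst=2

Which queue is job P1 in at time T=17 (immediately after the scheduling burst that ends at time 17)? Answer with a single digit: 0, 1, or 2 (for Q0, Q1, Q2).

Answer: 1

Derivation:
t=0-2: P1@Q0 runs 2, rem=11, quantum used, demote→Q1. Q0=[P2,P3,P4,P5] Q1=[P1] Q2=[]
t=2-3: P2@Q0 runs 1, rem=3, I/O yield, promote→Q0. Q0=[P3,P4,P5,P2] Q1=[P1] Q2=[]
t=3-5: P3@Q0 runs 2, rem=2, I/O yield, promote→Q0. Q0=[P4,P5,P2,P3] Q1=[P1] Q2=[]
t=5-7: P4@Q0 runs 2, rem=9, quantum used, demote→Q1. Q0=[P5,P2,P3] Q1=[P1,P4] Q2=[]
t=7-9: P5@Q0 runs 2, rem=13, I/O yield, promote→Q0. Q0=[P2,P3,P5] Q1=[P1,P4] Q2=[]
t=9-10: P2@Q0 runs 1, rem=2, I/O yield, promote→Q0. Q0=[P3,P5,P2] Q1=[P1,P4] Q2=[]
t=10-12: P3@Q0 runs 2, rem=0, completes. Q0=[P5,P2] Q1=[P1,P4] Q2=[]
t=12-14: P5@Q0 runs 2, rem=11, I/O yield, promote→Q0. Q0=[P2,P5] Q1=[P1,P4] Q2=[]
t=14-15: P2@Q0 runs 1, rem=1, I/O yield, promote→Q0. Q0=[P5,P2] Q1=[P1,P4] Q2=[]
t=15-17: P5@Q0 runs 2, rem=9, I/O yield, promote→Q0. Q0=[P2,P5] Q1=[P1,P4] Q2=[]
t=17-18: P2@Q0 runs 1, rem=0, completes. Q0=[P5] Q1=[P1,P4] Q2=[]
t=18-20: P5@Q0 runs 2, rem=7, I/O yield, promote→Q0. Q0=[P5] Q1=[P1,P4] Q2=[]
t=20-22: P5@Q0 runs 2, rem=5, I/O yield, promote→Q0. Q0=[P5] Q1=[P1,P4] Q2=[]
t=22-24: P5@Q0 runs 2, rem=3, I/O yield, promote→Q0. Q0=[P5] Q1=[P1,P4] Q2=[]
t=24-26: P5@Q0 runs 2, rem=1, I/O yield, promote→Q0. Q0=[P5] Q1=[P1,P4] Q2=[]
t=26-27: P5@Q0 runs 1, rem=0, completes. Q0=[] Q1=[P1,P4] Q2=[]
t=27-31: P1@Q1 runs 4, rem=7, quantum used, demote→Q2. Q0=[] Q1=[P4] Q2=[P1]
t=31-35: P4@Q1 runs 4, rem=5, quantum used, demote→Q2. Q0=[] Q1=[] Q2=[P1,P4]
t=35-42: P1@Q2 runs 7, rem=0, completes. Q0=[] Q1=[] Q2=[P4]
t=42-47: P4@Q2 runs 5, rem=0, completes. Q0=[] Q1=[] Q2=[]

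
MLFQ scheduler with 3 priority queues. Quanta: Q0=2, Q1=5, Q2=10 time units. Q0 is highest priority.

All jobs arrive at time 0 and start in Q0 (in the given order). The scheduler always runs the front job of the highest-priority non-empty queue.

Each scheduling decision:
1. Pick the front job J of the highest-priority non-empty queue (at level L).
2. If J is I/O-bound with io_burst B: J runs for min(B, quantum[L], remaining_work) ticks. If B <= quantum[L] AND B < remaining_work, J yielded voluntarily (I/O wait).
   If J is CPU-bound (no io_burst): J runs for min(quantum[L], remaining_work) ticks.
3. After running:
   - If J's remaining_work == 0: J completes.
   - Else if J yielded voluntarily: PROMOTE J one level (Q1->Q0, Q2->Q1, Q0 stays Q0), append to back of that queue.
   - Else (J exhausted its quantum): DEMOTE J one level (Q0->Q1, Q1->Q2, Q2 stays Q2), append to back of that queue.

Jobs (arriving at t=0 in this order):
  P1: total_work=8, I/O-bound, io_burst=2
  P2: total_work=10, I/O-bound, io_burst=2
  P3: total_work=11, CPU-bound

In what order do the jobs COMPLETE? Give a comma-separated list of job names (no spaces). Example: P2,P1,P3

t=0-2: P1@Q0 runs 2, rem=6, I/O yield, promote→Q0. Q0=[P2,P3,P1] Q1=[] Q2=[]
t=2-4: P2@Q0 runs 2, rem=8, I/O yield, promote→Q0. Q0=[P3,P1,P2] Q1=[] Q2=[]
t=4-6: P3@Q0 runs 2, rem=9, quantum used, demote→Q1. Q0=[P1,P2] Q1=[P3] Q2=[]
t=6-8: P1@Q0 runs 2, rem=4, I/O yield, promote→Q0. Q0=[P2,P1] Q1=[P3] Q2=[]
t=8-10: P2@Q0 runs 2, rem=6, I/O yield, promote→Q0. Q0=[P1,P2] Q1=[P3] Q2=[]
t=10-12: P1@Q0 runs 2, rem=2, I/O yield, promote→Q0. Q0=[P2,P1] Q1=[P3] Q2=[]
t=12-14: P2@Q0 runs 2, rem=4, I/O yield, promote→Q0. Q0=[P1,P2] Q1=[P3] Q2=[]
t=14-16: P1@Q0 runs 2, rem=0, completes. Q0=[P2] Q1=[P3] Q2=[]
t=16-18: P2@Q0 runs 2, rem=2, I/O yield, promote→Q0. Q0=[P2] Q1=[P3] Q2=[]
t=18-20: P2@Q0 runs 2, rem=0, completes. Q0=[] Q1=[P3] Q2=[]
t=20-25: P3@Q1 runs 5, rem=4, quantum used, demote→Q2. Q0=[] Q1=[] Q2=[P3]
t=25-29: P3@Q2 runs 4, rem=0, completes. Q0=[] Q1=[] Q2=[]

Answer: P1,P2,P3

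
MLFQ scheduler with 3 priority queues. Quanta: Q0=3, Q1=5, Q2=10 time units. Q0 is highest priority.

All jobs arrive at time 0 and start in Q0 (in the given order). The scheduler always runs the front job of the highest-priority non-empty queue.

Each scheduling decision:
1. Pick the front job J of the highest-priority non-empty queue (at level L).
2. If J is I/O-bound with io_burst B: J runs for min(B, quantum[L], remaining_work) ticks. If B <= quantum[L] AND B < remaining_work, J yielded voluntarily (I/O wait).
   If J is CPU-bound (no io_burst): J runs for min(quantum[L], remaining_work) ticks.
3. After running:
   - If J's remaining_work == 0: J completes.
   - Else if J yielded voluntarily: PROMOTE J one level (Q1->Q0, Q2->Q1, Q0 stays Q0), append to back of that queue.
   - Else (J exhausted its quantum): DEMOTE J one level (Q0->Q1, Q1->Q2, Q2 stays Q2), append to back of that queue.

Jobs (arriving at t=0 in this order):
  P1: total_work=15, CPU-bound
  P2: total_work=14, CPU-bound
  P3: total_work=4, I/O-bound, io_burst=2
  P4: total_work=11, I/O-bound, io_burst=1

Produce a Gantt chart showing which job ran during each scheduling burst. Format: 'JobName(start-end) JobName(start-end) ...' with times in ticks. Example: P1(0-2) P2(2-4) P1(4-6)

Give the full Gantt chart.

t=0-3: P1@Q0 runs 3, rem=12, quantum used, demote→Q1. Q0=[P2,P3,P4] Q1=[P1] Q2=[]
t=3-6: P2@Q0 runs 3, rem=11, quantum used, demote→Q1. Q0=[P3,P4] Q1=[P1,P2] Q2=[]
t=6-8: P3@Q0 runs 2, rem=2, I/O yield, promote→Q0. Q0=[P4,P3] Q1=[P1,P2] Q2=[]
t=8-9: P4@Q0 runs 1, rem=10, I/O yield, promote→Q0. Q0=[P3,P4] Q1=[P1,P2] Q2=[]
t=9-11: P3@Q0 runs 2, rem=0, completes. Q0=[P4] Q1=[P1,P2] Q2=[]
t=11-12: P4@Q0 runs 1, rem=9, I/O yield, promote→Q0. Q0=[P4] Q1=[P1,P2] Q2=[]
t=12-13: P4@Q0 runs 1, rem=8, I/O yield, promote→Q0. Q0=[P4] Q1=[P1,P2] Q2=[]
t=13-14: P4@Q0 runs 1, rem=7, I/O yield, promote→Q0. Q0=[P4] Q1=[P1,P2] Q2=[]
t=14-15: P4@Q0 runs 1, rem=6, I/O yield, promote→Q0. Q0=[P4] Q1=[P1,P2] Q2=[]
t=15-16: P4@Q0 runs 1, rem=5, I/O yield, promote→Q0. Q0=[P4] Q1=[P1,P2] Q2=[]
t=16-17: P4@Q0 runs 1, rem=4, I/O yield, promote→Q0. Q0=[P4] Q1=[P1,P2] Q2=[]
t=17-18: P4@Q0 runs 1, rem=3, I/O yield, promote→Q0. Q0=[P4] Q1=[P1,P2] Q2=[]
t=18-19: P4@Q0 runs 1, rem=2, I/O yield, promote→Q0. Q0=[P4] Q1=[P1,P2] Q2=[]
t=19-20: P4@Q0 runs 1, rem=1, I/O yield, promote→Q0. Q0=[P4] Q1=[P1,P2] Q2=[]
t=20-21: P4@Q0 runs 1, rem=0, completes. Q0=[] Q1=[P1,P2] Q2=[]
t=21-26: P1@Q1 runs 5, rem=7, quantum used, demote→Q2. Q0=[] Q1=[P2] Q2=[P1]
t=26-31: P2@Q1 runs 5, rem=6, quantum used, demote→Q2. Q0=[] Q1=[] Q2=[P1,P2]
t=31-38: P1@Q2 runs 7, rem=0, completes. Q0=[] Q1=[] Q2=[P2]
t=38-44: P2@Q2 runs 6, rem=0, completes. Q0=[] Q1=[] Q2=[]

Answer: P1(0-3) P2(3-6) P3(6-8) P4(8-9) P3(9-11) P4(11-12) P4(12-13) P4(13-14) P4(14-15) P4(15-16) P4(16-17) P4(17-18) P4(18-19) P4(19-20) P4(20-21) P1(21-26) P2(26-31) P1(31-38) P2(38-44)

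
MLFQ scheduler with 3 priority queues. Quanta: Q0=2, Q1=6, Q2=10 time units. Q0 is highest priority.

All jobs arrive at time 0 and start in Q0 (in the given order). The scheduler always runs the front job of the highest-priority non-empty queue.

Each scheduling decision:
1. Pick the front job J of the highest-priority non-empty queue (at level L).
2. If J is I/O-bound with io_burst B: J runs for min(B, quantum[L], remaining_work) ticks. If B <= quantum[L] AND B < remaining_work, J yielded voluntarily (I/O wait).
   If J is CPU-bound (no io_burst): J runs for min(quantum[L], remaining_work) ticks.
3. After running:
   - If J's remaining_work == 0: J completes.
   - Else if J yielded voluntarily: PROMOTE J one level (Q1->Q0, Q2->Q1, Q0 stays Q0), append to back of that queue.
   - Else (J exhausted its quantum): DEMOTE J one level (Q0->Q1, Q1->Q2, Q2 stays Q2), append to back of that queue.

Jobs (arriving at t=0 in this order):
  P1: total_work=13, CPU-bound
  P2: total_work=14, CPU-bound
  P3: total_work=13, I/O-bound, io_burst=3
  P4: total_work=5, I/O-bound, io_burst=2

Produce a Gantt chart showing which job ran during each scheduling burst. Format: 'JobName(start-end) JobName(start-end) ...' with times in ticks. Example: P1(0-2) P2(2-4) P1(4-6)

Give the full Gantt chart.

Answer: P1(0-2) P2(2-4) P3(4-6) P4(6-8) P4(8-10) P4(10-11) P1(11-17) P2(17-23) P3(23-26) P3(26-28) P3(28-31) P3(31-33) P3(33-34) P1(34-39) P2(39-45)

Derivation:
t=0-2: P1@Q0 runs 2, rem=11, quantum used, demote→Q1. Q0=[P2,P3,P4] Q1=[P1] Q2=[]
t=2-4: P2@Q0 runs 2, rem=12, quantum used, demote→Q1. Q0=[P3,P4] Q1=[P1,P2] Q2=[]
t=4-6: P3@Q0 runs 2, rem=11, quantum used, demote→Q1. Q0=[P4] Q1=[P1,P2,P3] Q2=[]
t=6-8: P4@Q0 runs 2, rem=3, I/O yield, promote→Q0. Q0=[P4] Q1=[P1,P2,P3] Q2=[]
t=8-10: P4@Q0 runs 2, rem=1, I/O yield, promote→Q0. Q0=[P4] Q1=[P1,P2,P3] Q2=[]
t=10-11: P4@Q0 runs 1, rem=0, completes. Q0=[] Q1=[P1,P2,P3] Q2=[]
t=11-17: P1@Q1 runs 6, rem=5, quantum used, demote→Q2. Q0=[] Q1=[P2,P3] Q2=[P1]
t=17-23: P2@Q1 runs 6, rem=6, quantum used, demote→Q2. Q0=[] Q1=[P3] Q2=[P1,P2]
t=23-26: P3@Q1 runs 3, rem=8, I/O yield, promote→Q0. Q0=[P3] Q1=[] Q2=[P1,P2]
t=26-28: P3@Q0 runs 2, rem=6, quantum used, demote→Q1. Q0=[] Q1=[P3] Q2=[P1,P2]
t=28-31: P3@Q1 runs 3, rem=3, I/O yield, promote→Q0. Q0=[P3] Q1=[] Q2=[P1,P2]
t=31-33: P3@Q0 runs 2, rem=1, quantum used, demote→Q1. Q0=[] Q1=[P3] Q2=[P1,P2]
t=33-34: P3@Q1 runs 1, rem=0, completes. Q0=[] Q1=[] Q2=[P1,P2]
t=34-39: P1@Q2 runs 5, rem=0, completes. Q0=[] Q1=[] Q2=[P2]
t=39-45: P2@Q2 runs 6, rem=0, completes. Q0=[] Q1=[] Q2=[]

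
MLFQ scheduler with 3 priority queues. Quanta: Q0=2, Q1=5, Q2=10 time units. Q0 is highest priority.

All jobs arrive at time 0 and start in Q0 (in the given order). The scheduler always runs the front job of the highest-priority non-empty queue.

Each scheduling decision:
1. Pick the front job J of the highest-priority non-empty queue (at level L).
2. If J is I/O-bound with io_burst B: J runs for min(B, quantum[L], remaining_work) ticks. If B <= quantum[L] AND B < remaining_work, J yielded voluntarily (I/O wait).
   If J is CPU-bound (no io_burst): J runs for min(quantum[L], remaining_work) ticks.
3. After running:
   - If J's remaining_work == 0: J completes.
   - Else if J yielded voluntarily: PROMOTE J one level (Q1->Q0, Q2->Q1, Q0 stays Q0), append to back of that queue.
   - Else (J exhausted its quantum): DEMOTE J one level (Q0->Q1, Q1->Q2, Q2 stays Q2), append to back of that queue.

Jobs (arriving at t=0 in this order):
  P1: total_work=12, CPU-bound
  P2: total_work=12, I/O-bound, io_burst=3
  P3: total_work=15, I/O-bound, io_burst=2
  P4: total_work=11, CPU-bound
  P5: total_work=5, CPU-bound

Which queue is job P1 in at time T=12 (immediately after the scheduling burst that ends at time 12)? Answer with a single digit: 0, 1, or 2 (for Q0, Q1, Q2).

Answer: 1

Derivation:
t=0-2: P1@Q0 runs 2, rem=10, quantum used, demote→Q1. Q0=[P2,P3,P4,P5] Q1=[P1] Q2=[]
t=2-4: P2@Q0 runs 2, rem=10, quantum used, demote→Q1. Q0=[P3,P4,P5] Q1=[P1,P2] Q2=[]
t=4-6: P3@Q0 runs 2, rem=13, I/O yield, promote→Q0. Q0=[P4,P5,P3] Q1=[P1,P2] Q2=[]
t=6-8: P4@Q0 runs 2, rem=9, quantum used, demote→Q1. Q0=[P5,P3] Q1=[P1,P2,P4] Q2=[]
t=8-10: P5@Q0 runs 2, rem=3, quantum used, demote→Q1. Q0=[P3] Q1=[P1,P2,P4,P5] Q2=[]
t=10-12: P3@Q0 runs 2, rem=11, I/O yield, promote→Q0. Q0=[P3] Q1=[P1,P2,P4,P5] Q2=[]
t=12-14: P3@Q0 runs 2, rem=9, I/O yield, promote→Q0. Q0=[P3] Q1=[P1,P2,P4,P5] Q2=[]
t=14-16: P3@Q0 runs 2, rem=7, I/O yield, promote→Q0. Q0=[P3] Q1=[P1,P2,P4,P5] Q2=[]
t=16-18: P3@Q0 runs 2, rem=5, I/O yield, promote→Q0. Q0=[P3] Q1=[P1,P2,P4,P5] Q2=[]
t=18-20: P3@Q0 runs 2, rem=3, I/O yield, promote→Q0. Q0=[P3] Q1=[P1,P2,P4,P5] Q2=[]
t=20-22: P3@Q0 runs 2, rem=1, I/O yield, promote→Q0. Q0=[P3] Q1=[P1,P2,P4,P5] Q2=[]
t=22-23: P3@Q0 runs 1, rem=0, completes. Q0=[] Q1=[P1,P2,P4,P5] Q2=[]
t=23-28: P1@Q1 runs 5, rem=5, quantum used, demote→Q2. Q0=[] Q1=[P2,P4,P5] Q2=[P1]
t=28-31: P2@Q1 runs 3, rem=7, I/O yield, promote→Q0. Q0=[P2] Q1=[P4,P5] Q2=[P1]
t=31-33: P2@Q0 runs 2, rem=5, quantum used, demote→Q1. Q0=[] Q1=[P4,P5,P2] Q2=[P1]
t=33-38: P4@Q1 runs 5, rem=4, quantum used, demote→Q2. Q0=[] Q1=[P5,P2] Q2=[P1,P4]
t=38-41: P5@Q1 runs 3, rem=0, completes. Q0=[] Q1=[P2] Q2=[P1,P4]
t=41-44: P2@Q1 runs 3, rem=2, I/O yield, promote→Q0. Q0=[P2] Q1=[] Q2=[P1,P4]
t=44-46: P2@Q0 runs 2, rem=0, completes. Q0=[] Q1=[] Q2=[P1,P4]
t=46-51: P1@Q2 runs 5, rem=0, completes. Q0=[] Q1=[] Q2=[P4]
t=51-55: P4@Q2 runs 4, rem=0, completes. Q0=[] Q1=[] Q2=[]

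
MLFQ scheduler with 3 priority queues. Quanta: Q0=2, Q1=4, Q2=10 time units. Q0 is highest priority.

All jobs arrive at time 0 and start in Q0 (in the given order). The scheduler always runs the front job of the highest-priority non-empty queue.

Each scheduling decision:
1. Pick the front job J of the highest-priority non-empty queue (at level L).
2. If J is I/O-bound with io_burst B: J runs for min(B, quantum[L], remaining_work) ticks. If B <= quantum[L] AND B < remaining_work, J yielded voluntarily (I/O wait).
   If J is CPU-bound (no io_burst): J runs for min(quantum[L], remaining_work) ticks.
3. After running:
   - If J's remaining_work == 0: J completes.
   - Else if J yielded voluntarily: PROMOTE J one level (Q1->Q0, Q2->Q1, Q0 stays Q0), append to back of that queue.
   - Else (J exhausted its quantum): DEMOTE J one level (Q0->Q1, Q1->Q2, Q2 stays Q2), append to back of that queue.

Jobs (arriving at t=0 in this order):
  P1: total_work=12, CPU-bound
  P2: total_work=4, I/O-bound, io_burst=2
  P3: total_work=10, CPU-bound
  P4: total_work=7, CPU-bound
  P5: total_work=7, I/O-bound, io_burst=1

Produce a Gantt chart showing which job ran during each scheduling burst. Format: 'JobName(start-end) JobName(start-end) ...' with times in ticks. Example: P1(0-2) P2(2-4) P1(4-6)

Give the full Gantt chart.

t=0-2: P1@Q0 runs 2, rem=10, quantum used, demote→Q1. Q0=[P2,P3,P4,P5] Q1=[P1] Q2=[]
t=2-4: P2@Q0 runs 2, rem=2, I/O yield, promote→Q0. Q0=[P3,P4,P5,P2] Q1=[P1] Q2=[]
t=4-6: P3@Q0 runs 2, rem=8, quantum used, demote→Q1. Q0=[P4,P5,P2] Q1=[P1,P3] Q2=[]
t=6-8: P4@Q0 runs 2, rem=5, quantum used, demote→Q1. Q0=[P5,P2] Q1=[P1,P3,P4] Q2=[]
t=8-9: P5@Q0 runs 1, rem=6, I/O yield, promote→Q0. Q0=[P2,P5] Q1=[P1,P3,P4] Q2=[]
t=9-11: P2@Q0 runs 2, rem=0, completes. Q0=[P5] Q1=[P1,P3,P4] Q2=[]
t=11-12: P5@Q0 runs 1, rem=5, I/O yield, promote→Q0. Q0=[P5] Q1=[P1,P3,P4] Q2=[]
t=12-13: P5@Q0 runs 1, rem=4, I/O yield, promote→Q0. Q0=[P5] Q1=[P1,P3,P4] Q2=[]
t=13-14: P5@Q0 runs 1, rem=3, I/O yield, promote→Q0. Q0=[P5] Q1=[P1,P3,P4] Q2=[]
t=14-15: P5@Q0 runs 1, rem=2, I/O yield, promote→Q0. Q0=[P5] Q1=[P1,P3,P4] Q2=[]
t=15-16: P5@Q0 runs 1, rem=1, I/O yield, promote→Q0. Q0=[P5] Q1=[P1,P3,P4] Q2=[]
t=16-17: P5@Q0 runs 1, rem=0, completes. Q0=[] Q1=[P1,P3,P4] Q2=[]
t=17-21: P1@Q1 runs 4, rem=6, quantum used, demote→Q2. Q0=[] Q1=[P3,P4] Q2=[P1]
t=21-25: P3@Q1 runs 4, rem=4, quantum used, demote→Q2. Q0=[] Q1=[P4] Q2=[P1,P3]
t=25-29: P4@Q1 runs 4, rem=1, quantum used, demote→Q2. Q0=[] Q1=[] Q2=[P1,P3,P4]
t=29-35: P1@Q2 runs 6, rem=0, completes. Q0=[] Q1=[] Q2=[P3,P4]
t=35-39: P3@Q2 runs 4, rem=0, completes. Q0=[] Q1=[] Q2=[P4]
t=39-40: P4@Q2 runs 1, rem=0, completes. Q0=[] Q1=[] Q2=[]

Answer: P1(0-2) P2(2-4) P3(4-6) P4(6-8) P5(8-9) P2(9-11) P5(11-12) P5(12-13) P5(13-14) P5(14-15) P5(15-16) P5(16-17) P1(17-21) P3(21-25) P4(25-29) P1(29-35) P3(35-39) P4(39-40)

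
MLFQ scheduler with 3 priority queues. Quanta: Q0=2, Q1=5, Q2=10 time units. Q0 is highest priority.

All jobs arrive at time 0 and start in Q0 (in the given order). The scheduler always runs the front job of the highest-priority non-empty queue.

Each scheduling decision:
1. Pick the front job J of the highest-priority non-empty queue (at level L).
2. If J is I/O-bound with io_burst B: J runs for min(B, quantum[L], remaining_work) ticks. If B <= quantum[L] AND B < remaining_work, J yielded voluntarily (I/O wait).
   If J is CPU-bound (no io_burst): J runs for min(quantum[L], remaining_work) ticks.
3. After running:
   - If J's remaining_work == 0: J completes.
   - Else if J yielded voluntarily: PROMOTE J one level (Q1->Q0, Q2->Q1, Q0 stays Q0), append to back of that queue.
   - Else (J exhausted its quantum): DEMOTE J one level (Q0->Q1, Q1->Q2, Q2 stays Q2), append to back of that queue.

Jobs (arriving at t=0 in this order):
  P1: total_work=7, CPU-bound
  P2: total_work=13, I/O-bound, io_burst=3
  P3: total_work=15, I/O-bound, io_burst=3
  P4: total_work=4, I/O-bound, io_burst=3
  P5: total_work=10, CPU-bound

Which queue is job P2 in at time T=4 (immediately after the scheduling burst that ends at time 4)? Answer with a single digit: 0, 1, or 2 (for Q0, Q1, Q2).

Answer: 1

Derivation:
t=0-2: P1@Q0 runs 2, rem=5, quantum used, demote→Q1. Q0=[P2,P3,P4,P5] Q1=[P1] Q2=[]
t=2-4: P2@Q0 runs 2, rem=11, quantum used, demote→Q1. Q0=[P3,P4,P5] Q1=[P1,P2] Q2=[]
t=4-6: P3@Q0 runs 2, rem=13, quantum used, demote→Q1. Q0=[P4,P5] Q1=[P1,P2,P3] Q2=[]
t=6-8: P4@Q0 runs 2, rem=2, quantum used, demote→Q1. Q0=[P5] Q1=[P1,P2,P3,P4] Q2=[]
t=8-10: P5@Q0 runs 2, rem=8, quantum used, demote→Q1. Q0=[] Q1=[P1,P2,P3,P4,P5] Q2=[]
t=10-15: P1@Q1 runs 5, rem=0, completes. Q0=[] Q1=[P2,P3,P4,P5] Q2=[]
t=15-18: P2@Q1 runs 3, rem=8, I/O yield, promote→Q0. Q0=[P2] Q1=[P3,P4,P5] Q2=[]
t=18-20: P2@Q0 runs 2, rem=6, quantum used, demote→Q1. Q0=[] Q1=[P3,P4,P5,P2] Q2=[]
t=20-23: P3@Q1 runs 3, rem=10, I/O yield, promote→Q0. Q0=[P3] Q1=[P4,P5,P2] Q2=[]
t=23-25: P3@Q0 runs 2, rem=8, quantum used, demote→Q1. Q0=[] Q1=[P4,P5,P2,P3] Q2=[]
t=25-27: P4@Q1 runs 2, rem=0, completes. Q0=[] Q1=[P5,P2,P3] Q2=[]
t=27-32: P5@Q1 runs 5, rem=3, quantum used, demote→Q2. Q0=[] Q1=[P2,P3] Q2=[P5]
t=32-35: P2@Q1 runs 3, rem=3, I/O yield, promote→Q0. Q0=[P2] Q1=[P3] Q2=[P5]
t=35-37: P2@Q0 runs 2, rem=1, quantum used, demote→Q1. Q0=[] Q1=[P3,P2] Q2=[P5]
t=37-40: P3@Q1 runs 3, rem=5, I/O yield, promote→Q0. Q0=[P3] Q1=[P2] Q2=[P5]
t=40-42: P3@Q0 runs 2, rem=3, quantum used, demote→Q1. Q0=[] Q1=[P2,P3] Q2=[P5]
t=42-43: P2@Q1 runs 1, rem=0, completes. Q0=[] Q1=[P3] Q2=[P5]
t=43-46: P3@Q1 runs 3, rem=0, completes. Q0=[] Q1=[] Q2=[P5]
t=46-49: P5@Q2 runs 3, rem=0, completes. Q0=[] Q1=[] Q2=[]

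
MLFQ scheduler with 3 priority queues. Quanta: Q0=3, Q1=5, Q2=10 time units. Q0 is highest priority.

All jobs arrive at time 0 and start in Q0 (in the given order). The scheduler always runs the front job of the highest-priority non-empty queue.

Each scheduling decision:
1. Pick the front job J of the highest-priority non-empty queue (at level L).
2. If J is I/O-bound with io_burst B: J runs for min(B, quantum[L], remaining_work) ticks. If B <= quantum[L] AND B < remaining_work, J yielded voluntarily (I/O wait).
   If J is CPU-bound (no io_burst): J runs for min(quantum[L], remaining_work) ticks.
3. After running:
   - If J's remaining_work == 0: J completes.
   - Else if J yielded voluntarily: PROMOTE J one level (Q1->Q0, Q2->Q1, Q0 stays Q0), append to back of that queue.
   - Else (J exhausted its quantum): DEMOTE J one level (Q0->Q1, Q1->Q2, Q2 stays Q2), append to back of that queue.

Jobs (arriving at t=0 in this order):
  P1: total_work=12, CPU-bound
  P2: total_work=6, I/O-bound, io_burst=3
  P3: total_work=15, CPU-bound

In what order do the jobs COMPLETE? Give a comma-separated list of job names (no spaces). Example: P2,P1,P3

Answer: P2,P1,P3

Derivation:
t=0-3: P1@Q0 runs 3, rem=9, quantum used, demote→Q1. Q0=[P2,P3] Q1=[P1] Q2=[]
t=3-6: P2@Q0 runs 3, rem=3, I/O yield, promote→Q0. Q0=[P3,P2] Q1=[P1] Q2=[]
t=6-9: P3@Q0 runs 3, rem=12, quantum used, demote→Q1. Q0=[P2] Q1=[P1,P3] Q2=[]
t=9-12: P2@Q0 runs 3, rem=0, completes. Q0=[] Q1=[P1,P3] Q2=[]
t=12-17: P1@Q1 runs 5, rem=4, quantum used, demote→Q2. Q0=[] Q1=[P3] Q2=[P1]
t=17-22: P3@Q1 runs 5, rem=7, quantum used, demote→Q2. Q0=[] Q1=[] Q2=[P1,P3]
t=22-26: P1@Q2 runs 4, rem=0, completes. Q0=[] Q1=[] Q2=[P3]
t=26-33: P3@Q2 runs 7, rem=0, completes. Q0=[] Q1=[] Q2=[]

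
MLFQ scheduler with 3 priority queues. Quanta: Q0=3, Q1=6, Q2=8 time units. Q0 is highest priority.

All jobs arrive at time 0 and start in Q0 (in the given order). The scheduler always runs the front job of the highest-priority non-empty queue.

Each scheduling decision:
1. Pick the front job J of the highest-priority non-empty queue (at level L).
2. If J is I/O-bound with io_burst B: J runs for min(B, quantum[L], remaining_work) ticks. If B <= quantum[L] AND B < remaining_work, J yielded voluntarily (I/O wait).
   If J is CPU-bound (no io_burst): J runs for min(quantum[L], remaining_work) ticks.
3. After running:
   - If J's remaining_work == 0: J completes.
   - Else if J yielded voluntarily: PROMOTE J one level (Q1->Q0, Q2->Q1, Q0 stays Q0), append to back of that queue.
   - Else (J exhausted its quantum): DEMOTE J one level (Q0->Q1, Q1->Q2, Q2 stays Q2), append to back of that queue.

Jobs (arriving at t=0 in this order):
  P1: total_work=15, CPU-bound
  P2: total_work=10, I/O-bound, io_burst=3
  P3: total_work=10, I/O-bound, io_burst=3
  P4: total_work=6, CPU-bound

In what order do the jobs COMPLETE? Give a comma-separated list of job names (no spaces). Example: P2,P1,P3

Answer: P2,P3,P4,P1

Derivation:
t=0-3: P1@Q0 runs 3, rem=12, quantum used, demote→Q1. Q0=[P2,P3,P4] Q1=[P1] Q2=[]
t=3-6: P2@Q0 runs 3, rem=7, I/O yield, promote→Q0. Q0=[P3,P4,P2] Q1=[P1] Q2=[]
t=6-9: P3@Q0 runs 3, rem=7, I/O yield, promote→Q0. Q0=[P4,P2,P3] Q1=[P1] Q2=[]
t=9-12: P4@Q0 runs 3, rem=3, quantum used, demote→Q1. Q0=[P2,P3] Q1=[P1,P4] Q2=[]
t=12-15: P2@Q0 runs 3, rem=4, I/O yield, promote→Q0. Q0=[P3,P2] Q1=[P1,P4] Q2=[]
t=15-18: P3@Q0 runs 3, rem=4, I/O yield, promote→Q0. Q0=[P2,P3] Q1=[P1,P4] Q2=[]
t=18-21: P2@Q0 runs 3, rem=1, I/O yield, promote→Q0. Q0=[P3,P2] Q1=[P1,P4] Q2=[]
t=21-24: P3@Q0 runs 3, rem=1, I/O yield, promote→Q0. Q0=[P2,P3] Q1=[P1,P4] Q2=[]
t=24-25: P2@Q0 runs 1, rem=0, completes. Q0=[P3] Q1=[P1,P4] Q2=[]
t=25-26: P3@Q0 runs 1, rem=0, completes. Q0=[] Q1=[P1,P4] Q2=[]
t=26-32: P1@Q1 runs 6, rem=6, quantum used, demote→Q2. Q0=[] Q1=[P4] Q2=[P1]
t=32-35: P4@Q1 runs 3, rem=0, completes. Q0=[] Q1=[] Q2=[P1]
t=35-41: P1@Q2 runs 6, rem=0, completes. Q0=[] Q1=[] Q2=[]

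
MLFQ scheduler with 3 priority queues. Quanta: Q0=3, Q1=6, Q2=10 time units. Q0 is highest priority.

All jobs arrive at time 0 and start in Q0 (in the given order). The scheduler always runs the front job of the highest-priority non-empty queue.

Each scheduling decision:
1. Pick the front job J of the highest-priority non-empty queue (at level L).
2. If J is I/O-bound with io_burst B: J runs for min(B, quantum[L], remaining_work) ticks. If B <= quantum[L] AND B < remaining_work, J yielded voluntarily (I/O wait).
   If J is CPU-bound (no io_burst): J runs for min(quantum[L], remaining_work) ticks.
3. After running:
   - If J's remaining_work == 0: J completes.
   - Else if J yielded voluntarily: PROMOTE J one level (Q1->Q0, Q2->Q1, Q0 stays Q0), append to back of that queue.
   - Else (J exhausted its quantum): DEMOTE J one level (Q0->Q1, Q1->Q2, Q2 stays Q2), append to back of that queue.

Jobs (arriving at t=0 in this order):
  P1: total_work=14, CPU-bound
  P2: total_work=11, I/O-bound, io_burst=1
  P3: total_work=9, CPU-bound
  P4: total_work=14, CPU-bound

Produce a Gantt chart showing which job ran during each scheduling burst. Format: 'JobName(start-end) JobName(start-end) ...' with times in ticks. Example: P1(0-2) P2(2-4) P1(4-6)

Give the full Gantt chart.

Answer: P1(0-3) P2(3-4) P3(4-7) P4(7-10) P2(10-11) P2(11-12) P2(12-13) P2(13-14) P2(14-15) P2(15-16) P2(16-17) P2(17-18) P2(18-19) P2(19-20) P1(20-26) P3(26-32) P4(32-38) P1(38-43) P4(43-48)

Derivation:
t=0-3: P1@Q0 runs 3, rem=11, quantum used, demote→Q1. Q0=[P2,P3,P4] Q1=[P1] Q2=[]
t=3-4: P2@Q0 runs 1, rem=10, I/O yield, promote→Q0. Q0=[P3,P4,P2] Q1=[P1] Q2=[]
t=4-7: P3@Q0 runs 3, rem=6, quantum used, demote→Q1. Q0=[P4,P2] Q1=[P1,P3] Q2=[]
t=7-10: P4@Q0 runs 3, rem=11, quantum used, demote→Q1. Q0=[P2] Q1=[P1,P3,P4] Q2=[]
t=10-11: P2@Q0 runs 1, rem=9, I/O yield, promote→Q0. Q0=[P2] Q1=[P1,P3,P4] Q2=[]
t=11-12: P2@Q0 runs 1, rem=8, I/O yield, promote→Q0. Q0=[P2] Q1=[P1,P3,P4] Q2=[]
t=12-13: P2@Q0 runs 1, rem=7, I/O yield, promote→Q0. Q0=[P2] Q1=[P1,P3,P4] Q2=[]
t=13-14: P2@Q0 runs 1, rem=6, I/O yield, promote→Q0. Q0=[P2] Q1=[P1,P3,P4] Q2=[]
t=14-15: P2@Q0 runs 1, rem=5, I/O yield, promote→Q0. Q0=[P2] Q1=[P1,P3,P4] Q2=[]
t=15-16: P2@Q0 runs 1, rem=4, I/O yield, promote→Q0. Q0=[P2] Q1=[P1,P3,P4] Q2=[]
t=16-17: P2@Q0 runs 1, rem=3, I/O yield, promote→Q0. Q0=[P2] Q1=[P1,P3,P4] Q2=[]
t=17-18: P2@Q0 runs 1, rem=2, I/O yield, promote→Q0. Q0=[P2] Q1=[P1,P3,P4] Q2=[]
t=18-19: P2@Q0 runs 1, rem=1, I/O yield, promote→Q0. Q0=[P2] Q1=[P1,P3,P4] Q2=[]
t=19-20: P2@Q0 runs 1, rem=0, completes. Q0=[] Q1=[P1,P3,P4] Q2=[]
t=20-26: P1@Q1 runs 6, rem=5, quantum used, demote→Q2. Q0=[] Q1=[P3,P4] Q2=[P1]
t=26-32: P3@Q1 runs 6, rem=0, completes. Q0=[] Q1=[P4] Q2=[P1]
t=32-38: P4@Q1 runs 6, rem=5, quantum used, demote→Q2. Q0=[] Q1=[] Q2=[P1,P4]
t=38-43: P1@Q2 runs 5, rem=0, completes. Q0=[] Q1=[] Q2=[P4]
t=43-48: P4@Q2 runs 5, rem=0, completes. Q0=[] Q1=[] Q2=[]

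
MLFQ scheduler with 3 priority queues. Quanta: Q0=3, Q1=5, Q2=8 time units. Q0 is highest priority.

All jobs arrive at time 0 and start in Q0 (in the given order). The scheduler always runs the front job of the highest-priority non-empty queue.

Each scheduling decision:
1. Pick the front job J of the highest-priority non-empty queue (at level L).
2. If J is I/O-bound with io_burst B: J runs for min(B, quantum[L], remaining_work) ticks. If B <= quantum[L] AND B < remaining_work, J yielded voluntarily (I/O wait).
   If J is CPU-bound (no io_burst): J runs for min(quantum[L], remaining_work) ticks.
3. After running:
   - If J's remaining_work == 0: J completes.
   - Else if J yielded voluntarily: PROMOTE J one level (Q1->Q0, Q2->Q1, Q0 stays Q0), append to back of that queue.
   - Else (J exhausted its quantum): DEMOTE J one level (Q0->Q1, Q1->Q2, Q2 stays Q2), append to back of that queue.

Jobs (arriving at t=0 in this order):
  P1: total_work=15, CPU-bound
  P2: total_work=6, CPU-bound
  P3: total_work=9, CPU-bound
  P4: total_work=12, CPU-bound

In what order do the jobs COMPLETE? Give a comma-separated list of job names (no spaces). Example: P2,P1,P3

t=0-3: P1@Q0 runs 3, rem=12, quantum used, demote→Q1. Q0=[P2,P3,P4] Q1=[P1] Q2=[]
t=3-6: P2@Q0 runs 3, rem=3, quantum used, demote→Q1. Q0=[P3,P4] Q1=[P1,P2] Q2=[]
t=6-9: P3@Q0 runs 3, rem=6, quantum used, demote→Q1. Q0=[P4] Q1=[P1,P2,P3] Q2=[]
t=9-12: P4@Q0 runs 3, rem=9, quantum used, demote→Q1. Q0=[] Q1=[P1,P2,P3,P4] Q2=[]
t=12-17: P1@Q1 runs 5, rem=7, quantum used, demote→Q2. Q0=[] Q1=[P2,P3,P4] Q2=[P1]
t=17-20: P2@Q1 runs 3, rem=0, completes. Q0=[] Q1=[P3,P4] Q2=[P1]
t=20-25: P3@Q1 runs 5, rem=1, quantum used, demote→Q2. Q0=[] Q1=[P4] Q2=[P1,P3]
t=25-30: P4@Q1 runs 5, rem=4, quantum used, demote→Q2. Q0=[] Q1=[] Q2=[P1,P3,P4]
t=30-37: P1@Q2 runs 7, rem=0, completes. Q0=[] Q1=[] Q2=[P3,P4]
t=37-38: P3@Q2 runs 1, rem=0, completes. Q0=[] Q1=[] Q2=[P4]
t=38-42: P4@Q2 runs 4, rem=0, completes. Q0=[] Q1=[] Q2=[]

Answer: P2,P1,P3,P4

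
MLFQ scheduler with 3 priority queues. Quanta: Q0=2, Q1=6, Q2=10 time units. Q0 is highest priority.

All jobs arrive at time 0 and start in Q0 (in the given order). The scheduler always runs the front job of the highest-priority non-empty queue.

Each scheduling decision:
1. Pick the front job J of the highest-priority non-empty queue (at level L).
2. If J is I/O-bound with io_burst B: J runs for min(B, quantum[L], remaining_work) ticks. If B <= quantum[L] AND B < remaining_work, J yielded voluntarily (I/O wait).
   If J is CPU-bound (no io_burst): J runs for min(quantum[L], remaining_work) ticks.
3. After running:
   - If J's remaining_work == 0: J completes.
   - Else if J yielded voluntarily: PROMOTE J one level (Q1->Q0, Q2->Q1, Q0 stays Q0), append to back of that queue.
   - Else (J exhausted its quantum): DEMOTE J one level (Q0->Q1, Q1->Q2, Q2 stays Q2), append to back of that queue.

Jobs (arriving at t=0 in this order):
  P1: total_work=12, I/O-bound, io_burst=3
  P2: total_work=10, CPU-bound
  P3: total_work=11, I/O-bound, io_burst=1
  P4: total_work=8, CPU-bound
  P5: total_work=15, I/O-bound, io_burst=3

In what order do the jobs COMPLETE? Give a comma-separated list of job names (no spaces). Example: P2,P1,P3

t=0-2: P1@Q0 runs 2, rem=10, quantum used, demote→Q1. Q0=[P2,P3,P4,P5] Q1=[P1] Q2=[]
t=2-4: P2@Q0 runs 2, rem=8, quantum used, demote→Q1. Q0=[P3,P4,P5] Q1=[P1,P2] Q2=[]
t=4-5: P3@Q0 runs 1, rem=10, I/O yield, promote→Q0. Q0=[P4,P5,P3] Q1=[P1,P2] Q2=[]
t=5-7: P4@Q0 runs 2, rem=6, quantum used, demote→Q1. Q0=[P5,P3] Q1=[P1,P2,P4] Q2=[]
t=7-9: P5@Q0 runs 2, rem=13, quantum used, demote→Q1. Q0=[P3] Q1=[P1,P2,P4,P5] Q2=[]
t=9-10: P3@Q0 runs 1, rem=9, I/O yield, promote→Q0. Q0=[P3] Q1=[P1,P2,P4,P5] Q2=[]
t=10-11: P3@Q0 runs 1, rem=8, I/O yield, promote→Q0. Q0=[P3] Q1=[P1,P2,P4,P5] Q2=[]
t=11-12: P3@Q0 runs 1, rem=7, I/O yield, promote→Q0. Q0=[P3] Q1=[P1,P2,P4,P5] Q2=[]
t=12-13: P3@Q0 runs 1, rem=6, I/O yield, promote→Q0. Q0=[P3] Q1=[P1,P2,P4,P5] Q2=[]
t=13-14: P3@Q0 runs 1, rem=5, I/O yield, promote→Q0. Q0=[P3] Q1=[P1,P2,P4,P5] Q2=[]
t=14-15: P3@Q0 runs 1, rem=4, I/O yield, promote→Q0. Q0=[P3] Q1=[P1,P2,P4,P5] Q2=[]
t=15-16: P3@Q0 runs 1, rem=3, I/O yield, promote→Q0. Q0=[P3] Q1=[P1,P2,P4,P5] Q2=[]
t=16-17: P3@Q0 runs 1, rem=2, I/O yield, promote→Q0. Q0=[P3] Q1=[P1,P2,P4,P5] Q2=[]
t=17-18: P3@Q0 runs 1, rem=1, I/O yield, promote→Q0. Q0=[P3] Q1=[P1,P2,P4,P5] Q2=[]
t=18-19: P3@Q0 runs 1, rem=0, completes. Q0=[] Q1=[P1,P2,P4,P5] Q2=[]
t=19-22: P1@Q1 runs 3, rem=7, I/O yield, promote→Q0. Q0=[P1] Q1=[P2,P4,P5] Q2=[]
t=22-24: P1@Q0 runs 2, rem=5, quantum used, demote→Q1. Q0=[] Q1=[P2,P4,P5,P1] Q2=[]
t=24-30: P2@Q1 runs 6, rem=2, quantum used, demote→Q2. Q0=[] Q1=[P4,P5,P1] Q2=[P2]
t=30-36: P4@Q1 runs 6, rem=0, completes. Q0=[] Q1=[P5,P1] Q2=[P2]
t=36-39: P5@Q1 runs 3, rem=10, I/O yield, promote→Q0. Q0=[P5] Q1=[P1] Q2=[P2]
t=39-41: P5@Q0 runs 2, rem=8, quantum used, demote→Q1. Q0=[] Q1=[P1,P5] Q2=[P2]
t=41-44: P1@Q1 runs 3, rem=2, I/O yield, promote→Q0. Q0=[P1] Q1=[P5] Q2=[P2]
t=44-46: P1@Q0 runs 2, rem=0, completes. Q0=[] Q1=[P5] Q2=[P2]
t=46-49: P5@Q1 runs 3, rem=5, I/O yield, promote→Q0. Q0=[P5] Q1=[] Q2=[P2]
t=49-51: P5@Q0 runs 2, rem=3, quantum used, demote→Q1. Q0=[] Q1=[P5] Q2=[P2]
t=51-54: P5@Q1 runs 3, rem=0, completes. Q0=[] Q1=[] Q2=[P2]
t=54-56: P2@Q2 runs 2, rem=0, completes. Q0=[] Q1=[] Q2=[]

Answer: P3,P4,P1,P5,P2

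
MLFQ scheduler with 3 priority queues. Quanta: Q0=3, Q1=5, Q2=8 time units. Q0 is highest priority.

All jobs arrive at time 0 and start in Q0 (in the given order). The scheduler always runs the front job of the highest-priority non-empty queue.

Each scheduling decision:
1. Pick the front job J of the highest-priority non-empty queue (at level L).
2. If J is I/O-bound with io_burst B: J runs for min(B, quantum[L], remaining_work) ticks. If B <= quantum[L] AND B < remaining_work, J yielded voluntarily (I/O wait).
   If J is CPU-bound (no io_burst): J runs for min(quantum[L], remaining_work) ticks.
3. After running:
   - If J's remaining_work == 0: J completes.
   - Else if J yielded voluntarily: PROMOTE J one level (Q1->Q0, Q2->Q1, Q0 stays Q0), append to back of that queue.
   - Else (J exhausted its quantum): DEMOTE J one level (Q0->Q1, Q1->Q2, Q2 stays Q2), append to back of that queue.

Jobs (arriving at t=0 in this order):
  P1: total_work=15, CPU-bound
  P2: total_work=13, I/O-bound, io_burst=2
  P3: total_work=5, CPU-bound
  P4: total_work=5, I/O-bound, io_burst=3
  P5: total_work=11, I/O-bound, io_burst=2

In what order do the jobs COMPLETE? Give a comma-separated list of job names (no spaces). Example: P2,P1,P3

t=0-3: P1@Q0 runs 3, rem=12, quantum used, demote→Q1. Q0=[P2,P3,P4,P5] Q1=[P1] Q2=[]
t=3-5: P2@Q0 runs 2, rem=11, I/O yield, promote→Q0. Q0=[P3,P4,P5,P2] Q1=[P1] Q2=[]
t=5-8: P3@Q0 runs 3, rem=2, quantum used, demote→Q1. Q0=[P4,P5,P2] Q1=[P1,P3] Q2=[]
t=8-11: P4@Q0 runs 3, rem=2, I/O yield, promote→Q0. Q0=[P5,P2,P4] Q1=[P1,P3] Q2=[]
t=11-13: P5@Q0 runs 2, rem=9, I/O yield, promote→Q0. Q0=[P2,P4,P5] Q1=[P1,P3] Q2=[]
t=13-15: P2@Q0 runs 2, rem=9, I/O yield, promote→Q0. Q0=[P4,P5,P2] Q1=[P1,P3] Q2=[]
t=15-17: P4@Q0 runs 2, rem=0, completes. Q0=[P5,P2] Q1=[P1,P3] Q2=[]
t=17-19: P5@Q0 runs 2, rem=7, I/O yield, promote→Q0. Q0=[P2,P5] Q1=[P1,P3] Q2=[]
t=19-21: P2@Q0 runs 2, rem=7, I/O yield, promote→Q0. Q0=[P5,P2] Q1=[P1,P3] Q2=[]
t=21-23: P5@Q0 runs 2, rem=5, I/O yield, promote→Q0. Q0=[P2,P5] Q1=[P1,P3] Q2=[]
t=23-25: P2@Q0 runs 2, rem=5, I/O yield, promote→Q0. Q0=[P5,P2] Q1=[P1,P3] Q2=[]
t=25-27: P5@Q0 runs 2, rem=3, I/O yield, promote→Q0. Q0=[P2,P5] Q1=[P1,P3] Q2=[]
t=27-29: P2@Q0 runs 2, rem=3, I/O yield, promote→Q0. Q0=[P5,P2] Q1=[P1,P3] Q2=[]
t=29-31: P5@Q0 runs 2, rem=1, I/O yield, promote→Q0. Q0=[P2,P5] Q1=[P1,P3] Q2=[]
t=31-33: P2@Q0 runs 2, rem=1, I/O yield, promote→Q0. Q0=[P5,P2] Q1=[P1,P3] Q2=[]
t=33-34: P5@Q0 runs 1, rem=0, completes. Q0=[P2] Q1=[P1,P3] Q2=[]
t=34-35: P2@Q0 runs 1, rem=0, completes. Q0=[] Q1=[P1,P3] Q2=[]
t=35-40: P1@Q1 runs 5, rem=7, quantum used, demote→Q2. Q0=[] Q1=[P3] Q2=[P1]
t=40-42: P3@Q1 runs 2, rem=0, completes. Q0=[] Q1=[] Q2=[P1]
t=42-49: P1@Q2 runs 7, rem=0, completes. Q0=[] Q1=[] Q2=[]

Answer: P4,P5,P2,P3,P1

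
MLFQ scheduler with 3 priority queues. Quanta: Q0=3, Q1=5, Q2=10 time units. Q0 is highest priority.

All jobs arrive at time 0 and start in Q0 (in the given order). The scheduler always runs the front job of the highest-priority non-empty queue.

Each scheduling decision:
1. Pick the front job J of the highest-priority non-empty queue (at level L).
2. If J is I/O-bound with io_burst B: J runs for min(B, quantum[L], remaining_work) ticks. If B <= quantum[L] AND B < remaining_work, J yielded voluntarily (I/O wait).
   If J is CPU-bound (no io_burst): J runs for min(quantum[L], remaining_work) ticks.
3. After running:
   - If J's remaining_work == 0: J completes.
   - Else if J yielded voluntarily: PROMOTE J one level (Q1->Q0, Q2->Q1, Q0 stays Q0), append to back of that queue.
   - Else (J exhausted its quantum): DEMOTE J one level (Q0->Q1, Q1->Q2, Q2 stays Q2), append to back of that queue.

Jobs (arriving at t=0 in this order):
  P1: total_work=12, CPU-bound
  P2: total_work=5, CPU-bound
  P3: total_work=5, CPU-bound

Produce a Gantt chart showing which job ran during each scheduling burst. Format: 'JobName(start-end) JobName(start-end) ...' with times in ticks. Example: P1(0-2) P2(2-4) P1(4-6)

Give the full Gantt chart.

Answer: P1(0-3) P2(3-6) P3(6-9) P1(9-14) P2(14-16) P3(16-18) P1(18-22)

Derivation:
t=0-3: P1@Q0 runs 3, rem=9, quantum used, demote→Q1. Q0=[P2,P3] Q1=[P1] Q2=[]
t=3-6: P2@Q0 runs 3, rem=2, quantum used, demote→Q1. Q0=[P3] Q1=[P1,P2] Q2=[]
t=6-9: P3@Q0 runs 3, rem=2, quantum used, demote→Q1. Q0=[] Q1=[P1,P2,P3] Q2=[]
t=9-14: P1@Q1 runs 5, rem=4, quantum used, demote→Q2. Q0=[] Q1=[P2,P3] Q2=[P1]
t=14-16: P2@Q1 runs 2, rem=0, completes. Q0=[] Q1=[P3] Q2=[P1]
t=16-18: P3@Q1 runs 2, rem=0, completes. Q0=[] Q1=[] Q2=[P1]
t=18-22: P1@Q2 runs 4, rem=0, completes. Q0=[] Q1=[] Q2=[]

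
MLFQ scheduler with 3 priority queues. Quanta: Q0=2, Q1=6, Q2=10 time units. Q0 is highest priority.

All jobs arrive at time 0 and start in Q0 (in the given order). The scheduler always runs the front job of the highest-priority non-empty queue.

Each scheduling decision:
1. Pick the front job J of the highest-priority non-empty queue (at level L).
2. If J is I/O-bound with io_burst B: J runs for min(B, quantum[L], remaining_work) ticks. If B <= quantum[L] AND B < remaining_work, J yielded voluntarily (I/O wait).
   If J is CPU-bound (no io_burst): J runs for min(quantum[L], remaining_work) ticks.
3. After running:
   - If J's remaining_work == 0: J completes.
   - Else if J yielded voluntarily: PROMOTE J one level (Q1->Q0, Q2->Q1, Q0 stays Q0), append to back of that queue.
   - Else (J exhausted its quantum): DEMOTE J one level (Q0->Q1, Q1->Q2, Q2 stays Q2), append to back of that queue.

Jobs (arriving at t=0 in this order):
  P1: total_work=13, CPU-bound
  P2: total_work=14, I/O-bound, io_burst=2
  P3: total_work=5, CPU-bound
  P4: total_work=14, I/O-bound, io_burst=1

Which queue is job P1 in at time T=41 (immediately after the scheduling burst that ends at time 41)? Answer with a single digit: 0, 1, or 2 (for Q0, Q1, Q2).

t=0-2: P1@Q0 runs 2, rem=11, quantum used, demote→Q1. Q0=[P2,P3,P4] Q1=[P1] Q2=[]
t=2-4: P2@Q0 runs 2, rem=12, I/O yield, promote→Q0. Q0=[P3,P4,P2] Q1=[P1] Q2=[]
t=4-6: P3@Q0 runs 2, rem=3, quantum used, demote→Q1. Q0=[P4,P2] Q1=[P1,P3] Q2=[]
t=6-7: P4@Q0 runs 1, rem=13, I/O yield, promote→Q0. Q0=[P2,P4] Q1=[P1,P3] Q2=[]
t=7-9: P2@Q0 runs 2, rem=10, I/O yield, promote→Q0. Q0=[P4,P2] Q1=[P1,P3] Q2=[]
t=9-10: P4@Q0 runs 1, rem=12, I/O yield, promote→Q0. Q0=[P2,P4] Q1=[P1,P3] Q2=[]
t=10-12: P2@Q0 runs 2, rem=8, I/O yield, promote→Q0. Q0=[P4,P2] Q1=[P1,P3] Q2=[]
t=12-13: P4@Q0 runs 1, rem=11, I/O yield, promote→Q0. Q0=[P2,P4] Q1=[P1,P3] Q2=[]
t=13-15: P2@Q0 runs 2, rem=6, I/O yield, promote→Q0. Q0=[P4,P2] Q1=[P1,P3] Q2=[]
t=15-16: P4@Q0 runs 1, rem=10, I/O yield, promote→Q0. Q0=[P2,P4] Q1=[P1,P3] Q2=[]
t=16-18: P2@Q0 runs 2, rem=4, I/O yield, promote→Q0. Q0=[P4,P2] Q1=[P1,P3] Q2=[]
t=18-19: P4@Q0 runs 1, rem=9, I/O yield, promote→Q0. Q0=[P2,P4] Q1=[P1,P3] Q2=[]
t=19-21: P2@Q0 runs 2, rem=2, I/O yield, promote→Q0. Q0=[P4,P2] Q1=[P1,P3] Q2=[]
t=21-22: P4@Q0 runs 1, rem=8, I/O yield, promote→Q0. Q0=[P2,P4] Q1=[P1,P3] Q2=[]
t=22-24: P2@Q0 runs 2, rem=0, completes. Q0=[P4] Q1=[P1,P3] Q2=[]
t=24-25: P4@Q0 runs 1, rem=7, I/O yield, promote→Q0. Q0=[P4] Q1=[P1,P3] Q2=[]
t=25-26: P4@Q0 runs 1, rem=6, I/O yield, promote→Q0. Q0=[P4] Q1=[P1,P3] Q2=[]
t=26-27: P4@Q0 runs 1, rem=5, I/O yield, promote→Q0. Q0=[P4] Q1=[P1,P3] Q2=[]
t=27-28: P4@Q0 runs 1, rem=4, I/O yield, promote→Q0. Q0=[P4] Q1=[P1,P3] Q2=[]
t=28-29: P4@Q0 runs 1, rem=3, I/O yield, promote→Q0. Q0=[P4] Q1=[P1,P3] Q2=[]
t=29-30: P4@Q0 runs 1, rem=2, I/O yield, promote→Q0. Q0=[P4] Q1=[P1,P3] Q2=[]
t=30-31: P4@Q0 runs 1, rem=1, I/O yield, promote→Q0. Q0=[P4] Q1=[P1,P3] Q2=[]
t=31-32: P4@Q0 runs 1, rem=0, completes. Q0=[] Q1=[P1,P3] Q2=[]
t=32-38: P1@Q1 runs 6, rem=5, quantum used, demote→Q2. Q0=[] Q1=[P3] Q2=[P1]
t=38-41: P3@Q1 runs 3, rem=0, completes. Q0=[] Q1=[] Q2=[P1]
t=41-46: P1@Q2 runs 5, rem=0, completes. Q0=[] Q1=[] Q2=[]

Answer: 2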